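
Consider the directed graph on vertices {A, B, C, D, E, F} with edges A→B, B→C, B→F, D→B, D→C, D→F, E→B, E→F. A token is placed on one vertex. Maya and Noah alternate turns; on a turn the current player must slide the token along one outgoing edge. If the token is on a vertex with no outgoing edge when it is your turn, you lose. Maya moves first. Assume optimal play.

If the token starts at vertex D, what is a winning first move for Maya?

Label each position W (a win for the player to move) or L (a loss). A position with no legal move is L; any other position is W exactly when some move reaches an L, and L when every move reaches a W.
Every edge goes from a vertex to one that appears earlier in the order F, C, B, D, E, A, so processing vertices in that order labels each vertex after all of its successors.
F: no outgoing edge → L
C: no outgoing edge → L
B: reaches L-position C → W
D: reaches L-position C → W
E: reaches L-position F → W
A: only reaches B(W), which is W → L
From D, the L positions reachable in one move are: C, F. Any move reaching one of these is winning.

Move to C.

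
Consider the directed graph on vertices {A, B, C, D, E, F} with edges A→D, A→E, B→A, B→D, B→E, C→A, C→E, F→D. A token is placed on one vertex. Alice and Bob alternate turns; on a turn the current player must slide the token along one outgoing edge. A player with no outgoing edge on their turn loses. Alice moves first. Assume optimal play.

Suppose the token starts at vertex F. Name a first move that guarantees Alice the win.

Label each position W (a win for the player to move) or L (a loss). A position with no legal move is L; any other position is W exactly when some move reaches an L, and L when every move reaches a W.
Every edge goes from a vertex to one that appears earlier in the order D, E, A, B, C, F, so processing vertices in that order labels each vertex after all of its successors.
D: no outgoing edge → L
E: no outgoing edge → L
A: W (go to E, an L position)
B: W (go to E, an L position)
C: W (go to E, an L position)
F: W (go to D, an L position)
From F, the L positions reachable in one move are: D.

Move to D.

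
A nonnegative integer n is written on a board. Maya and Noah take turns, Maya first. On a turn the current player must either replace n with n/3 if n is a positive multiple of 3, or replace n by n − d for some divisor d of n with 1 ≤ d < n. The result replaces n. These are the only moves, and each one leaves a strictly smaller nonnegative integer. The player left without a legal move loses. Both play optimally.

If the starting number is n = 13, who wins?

Noah wins.

Work bottom-up. With no move the player to move loses. Otherwise the position is W if at least one move leads to an L position for the opponent, and L if every move leads to a W.
n=0: no move → L
n=1: no move → L
n=2: can move to 1, which is L ⇒ W
n=3: can move to 1, which is L ⇒ W
n=4: moves to 2(W), 3(W); every one is W ⇒ L
n=5: can move to 4, which is L ⇒ W
n=6: can move to 4, which is L ⇒ W
n=7: the only move is to 6(W), a W ⇒ L
n=8: can move to 4, which is L ⇒ W
n=9: moves to 3(W), 6(W), 8(W); every one is W ⇒ L
n=10: can move to 9, which is L ⇒ W
n=11: the only move is to 10(W), a W ⇒ L
n=12: can move to 4, which is L ⇒ W
n=13: the only move is to 12(W), a W ⇒ L
The starting position 13 is L: whatever Maya does, the opponent receives a W position.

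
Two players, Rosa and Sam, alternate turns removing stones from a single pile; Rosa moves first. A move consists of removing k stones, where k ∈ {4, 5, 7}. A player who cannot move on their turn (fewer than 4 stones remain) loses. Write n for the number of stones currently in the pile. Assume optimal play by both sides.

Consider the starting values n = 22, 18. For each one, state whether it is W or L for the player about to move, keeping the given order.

22: L, 18: W

Classify positions by backward induction: terminal positions (no move available) are L. From any other position, the mover wins iff some move reaches an L.
n=0: no move → L
n=1: no move → L
n=2: no move → L
n=3: no move → L
n=4: reaches L-position 0 → W
n=5: reaches L-position 1 → W
n=6: reaches L-position 2 → W
n=7: reaches L-position 3 → W
n=8: reaches L-position 3 → W
n=9: reaches L-position 2 → W
n=10: reaches L-position 3 → W
n=11: only reaches 7(W), 6(W), 4(W), all W → L
n=12: only reaches 8(W), 7(W), 5(W), all W → L
n=13: only reaches 9(W), 8(W), 6(W), all W → L
n=14: only reaches 10(W), 9(W), 7(W), all W → L
n=15: reaches L-position 11 → W
n=16: reaches L-position 12 → W
n=17: reaches L-position 13 → W
n=18: reaches L-position 14 → W
n=19: reaches L-position 14 → W
n=20: reaches L-position 13 → W
n=21: reaches L-position 14 → W
n=22: only reaches 18(W), 17(W), 15(W), all W → L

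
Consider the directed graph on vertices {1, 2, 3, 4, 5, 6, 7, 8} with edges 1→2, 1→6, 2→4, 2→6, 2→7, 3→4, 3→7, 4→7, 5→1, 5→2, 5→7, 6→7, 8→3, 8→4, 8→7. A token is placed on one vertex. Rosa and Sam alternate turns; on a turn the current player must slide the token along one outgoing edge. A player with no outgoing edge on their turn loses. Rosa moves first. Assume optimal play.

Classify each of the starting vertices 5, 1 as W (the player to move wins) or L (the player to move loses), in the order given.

5: W, 1: L

Positions with no move are L. A position that does have a move is losing for the player to move precisely when every available move leads to a winning position for the opponent. Fill in the labels:
Every edge goes from a vertex to one that appears earlier in the order 7, 4, 3, 6, 8, 2, 1, 5, so processing vertices in that order labels each vertex after all of its successors.
7: no outgoing edge → L
4: can move to 7, which is L ⇒ W
3: can move to 7, which is L ⇒ W
6: can move to 7, which is L ⇒ W
8: can move to 7, which is L ⇒ W
2: can move to 7, which is L ⇒ W
1: moves to 2(W), 6(W); every one is W ⇒ L
5: can move to 1, which is L ⇒ W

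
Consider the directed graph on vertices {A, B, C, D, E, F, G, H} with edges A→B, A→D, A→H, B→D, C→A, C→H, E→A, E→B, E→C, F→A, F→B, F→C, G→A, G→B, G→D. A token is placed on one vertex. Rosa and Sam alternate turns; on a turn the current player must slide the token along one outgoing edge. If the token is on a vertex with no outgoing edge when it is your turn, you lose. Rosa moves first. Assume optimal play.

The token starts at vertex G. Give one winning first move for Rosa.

Classify positions by backward induction: terminal positions (no move available) are L. From any other position, the mover wins iff some move reaches an L.
Every edge goes from a vertex to one that appears earlier in the order H, D, B, A, C, E, G, F, so processing vertices in that order labels each vertex after all of its successors.
H: no outgoing edge → L
D: no outgoing edge → L
B: →D(L), so W
A: →D(L), so W
C: →H(L), so W
E: →C(W), A(W), B(W) — all W, so L
G: →D(L), so W
F: →C(W), A(W), B(W) — all W, so L
From G, the L positions reachable in one move are: D.

Move to D.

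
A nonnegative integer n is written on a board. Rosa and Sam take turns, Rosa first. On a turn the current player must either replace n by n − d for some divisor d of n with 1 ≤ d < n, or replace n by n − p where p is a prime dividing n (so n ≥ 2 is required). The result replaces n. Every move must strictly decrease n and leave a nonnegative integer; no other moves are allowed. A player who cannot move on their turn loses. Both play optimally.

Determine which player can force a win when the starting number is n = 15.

Rosa wins.

Compute win/loss labels from the base case upward. A position with no move is L. Any other position is W if it can reach an L in one move, else L.
n=0: no move → L
n=1: no move → L
n=2: W (go to 0, an L position)
n=3: W (go to 0, an L position)
n=4: L (options 2(W), 3(W) are all W)
n=5: W (go to 0, an L position)
n=6: W (go to 4, an L position)
n=7: W (go to 0, an L position)
n=8: W (go to 4, an L position)
n=9: L (options 6(W), 8(W) are all W)
n=10: W (go to 9, an L position)
n=11: W (go to 0, an L position)
n=12: W (go to 9, an L position)
n=13: W (go to 0, an L position)
n=14: L (options 7(W), 12(W), 13(W) are all W)
n=15: W (go to 14, an L position)
From 15 Rosa can move to 14, reaching an L position.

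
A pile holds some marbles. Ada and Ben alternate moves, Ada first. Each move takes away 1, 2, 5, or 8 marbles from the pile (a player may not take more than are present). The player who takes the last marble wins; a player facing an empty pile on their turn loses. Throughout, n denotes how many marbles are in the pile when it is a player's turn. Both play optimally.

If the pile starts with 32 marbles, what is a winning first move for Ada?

Work bottom-up. With no move the player to move loses. Otherwise the position is W if at least one move leads to an L position for the opponent, and L if every move leads to a W.
n=0: no move → L
n=1: W (go to 0, an L position)
n=2: W (go to 0, an L position)
n=3: L (options 2(W), 1(W) are all W)
n=4: W (go to 3, an L position)
n=5: W (go to 3, an L position)
n=6: L (options 5(W), 4(W), 1(W) are all W)
n=7: W (go to 6, an L position)
n=8: W (go to 6, an L position)
n=9: L (options 8(W), 7(W), 4(W), 1(W) are all W)
n=10: W (go to 9, an L position)
n=11: W (go to 9, an L position)
n=12: L (options 11(W), 10(W), 7(W), 4(W) are all W)
n=13: W (go to 12, an L position)
n=14: W (go to 12, an L position)
n=15: L (options 14(W), 13(W), 10(W), 7(W) are all W)
n=16: W (go to 15, an L position)
n=17: W (go to 15, an L position)
n=18: L (options 17(W), 16(W), 13(W), 10(W) are all W)
n=19: W (go to 18, an L position)
n=20: W (go to 18, an L position)
n=21: L (options 20(W), 19(W), 16(W), 13(W) are all W)
n=22: W (go to 21, an L position)
n=23: W (go to 21, an L position)
n=24: L (options 23(W), 22(W), 19(W), 16(W) are all W)
n=25: W (go to 24, an L position)
n=26: W (go to 24, an L position)
n=27: L (options 26(W), 25(W), 22(W), 19(W) are all W)
n=28: W (go to 27, an L position)
n=29: W (go to 27, an L position)
n=30: L (options 29(W), 28(W), 25(W), 22(W) are all W)
n=31: W (go to 30, an L position)
n=32: W (go to 30, an L position)
From 32, the L positions reachable in one move are: 30, 27, 24. Any move reaching one of these is winning.

Remove 2, leaving 30.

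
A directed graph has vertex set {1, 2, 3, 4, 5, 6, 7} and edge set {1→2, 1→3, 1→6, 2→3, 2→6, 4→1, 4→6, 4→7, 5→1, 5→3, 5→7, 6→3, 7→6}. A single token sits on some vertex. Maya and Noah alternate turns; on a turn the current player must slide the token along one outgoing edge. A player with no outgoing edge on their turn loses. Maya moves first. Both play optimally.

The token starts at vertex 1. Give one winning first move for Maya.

Compute win/loss labels from the base case upward. A position with no move is L. Any other position is W if it can reach an L in one move, else L.
Every edge goes from a vertex to one that appears earlier in the order 3, 6, 2, 1, 7, 5, 4, so processing vertices in that order labels each vertex after all of its successors.
3: no outgoing edge → L
6: W (go to 3, an L position)
2: W (go to 3, an L position)
1: W (go to 3, an L position)
7: L (sole option 6(W) is W)
5: W (go to 7, an L position)
4: W (go to 7, an L position)
From 1, the L positions reachable in one move are: 3.

Move to 3.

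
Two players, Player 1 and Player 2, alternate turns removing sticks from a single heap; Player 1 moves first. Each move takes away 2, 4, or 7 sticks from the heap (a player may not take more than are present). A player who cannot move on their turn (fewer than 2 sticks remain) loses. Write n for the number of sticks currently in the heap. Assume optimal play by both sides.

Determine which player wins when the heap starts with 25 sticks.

Work bottom-up. With no move the player to move loses. Otherwise the position is W if at least one move leads to an L position for the opponent, and L if every move leads to a W.
n=0: no move → L
n=1: no move → L
n=2: W (go to 0, an L position)
n=3: W (go to 1, an L position)
n=4: W (go to 0, an L position)
n=5: W (go to 1, an L position)
n=6: L (options 4(W), 2(W) are all W)
n=7: W (go to 0, an L position)
n=8: W (go to 6, an L position)
n=9: L (options 7(W), 5(W), 2(W) are all W)
n=10: W (go to 6, an L position)
n=11: W (go to 9, an L position)
n=12: L (options 10(W), 8(W), 5(W) are all W)
n=13: W (go to 9, an L position)
n=14: W (go to 12, an L position)
n=15: L (options 13(W), 11(W), 8(W) are all W)
n=16: W (go to 12, an L position)
n=17: W (go to 15, an L position)
n=18: L (options 16(W), 14(W), 11(W) are all W)
n=19: W (go to 15, an L position)
n=20: W (go to 18, an L position)
n=21: L (options 19(W), 17(W), 14(W) are all W)
n=22: W (go to 18, an L position)
n=23: W (go to 21, an L position)
n=24: L (options 22(W), 20(W), 17(W) are all W)
n=25: W (go to 21, an L position)
From 25 Player 1 can remove 4, leaving 21, reaching an L position.

Player 1 wins.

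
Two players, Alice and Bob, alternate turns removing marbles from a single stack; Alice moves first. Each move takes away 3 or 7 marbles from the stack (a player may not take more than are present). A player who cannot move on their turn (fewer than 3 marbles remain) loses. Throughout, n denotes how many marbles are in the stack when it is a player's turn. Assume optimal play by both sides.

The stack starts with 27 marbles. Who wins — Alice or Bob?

Use the standard recursion: the mover loses at a terminal position; elsewhere, the mover wins exactly when some move hands the opponent an L position.
n=0: no move → L
n=1: no move → L
n=2: no move → L
n=3: →0(L), so W
n=4: →1(L), so W
n=5: →2(L), so W
n=6: →3(W) only, which is W, so L
n=7: →0(L), so W
n=8: →1(L), so W
n=9: →6(L), so W
n=10: →7(W), 3(W) — all W, so L
n=11: →8(W), 4(W) — all W, so L
n=12: →9(W), 5(W) — all W, so L
n=13: →10(L), so W
n=14: →11(L), so W
n=15: →12(L), so W
n=16: →13(W), 9(W) — all W, so L
n=17: →10(L), so W
n=18: →11(L), so W
n=19: →16(L), so W
n=20: →17(W), 13(W) — all W, so L
n=21: →18(W), 14(W) — all W, so L
n=22: →19(W), 15(W) — all W, so L
n=23: →20(L), so W
n=24: →21(L), so W
n=25: →22(L), so W
n=26: →23(W), 19(W) — all W, so L
n=27: →20(L), so W
The starting position 27 is W: Alice should remove 7, leaving 20, handing over an L position.

Alice wins.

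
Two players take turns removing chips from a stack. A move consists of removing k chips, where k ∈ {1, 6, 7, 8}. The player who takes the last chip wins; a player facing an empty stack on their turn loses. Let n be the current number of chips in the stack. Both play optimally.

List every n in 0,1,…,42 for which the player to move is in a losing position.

Build the W/L table. Terminal = L. A non-terminal position is W if it has a move to some L; otherwise it is L.
n=0: no move → L
n=1: →0(L), so W
n=2: →1(W) only, which is W, so L
n=3: →2(L), so W
n=4: →3(W) only, which is W, so L
n=5: →4(L), so W
n=6: →0(L), so W
n=7: →0(L), so W
n=8: →2(L), so W
n=9: →2(L), so W
n=10: →4(L), so W
n=11: →4(L), so W
n=12: →4(L), so W
n=13: →12(W), 7(W), 6(W), 5(W) — all W, so L
n=14: →13(L), so W
n=15: →14(W), 9(W), 8(W), 7(W) — all W, so L
n=16: →15(L), so W
n=17: →16(W), 11(W), 10(W), 9(W) — all W, so L
n=18: →17(L), so W
n=19: →13(L), so W
n=20: →13(L), so W
n=21: →15(L), so W
n=22: →15(L), so W
n=23: →17(L), so W
n=24: →17(L), so W
n=25: →17(L), so W
n=26: →25(W), 20(W), 19(W), 18(W) — all W, so L
n=27: →26(L), so W
n=28: →27(W), 22(W), 21(W), 20(W) — all W, so L
n=29: →28(L), so W
n=30: →29(W), 24(W), 23(W), 22(W) — all W, so L
n=31: →30(L), so W
n=32: →26(L), so W
n=33: →26(L), so W
n=34: →28(L), so W
n=35: →28(L), so W
n=36: →30(L), so W
n=37: →30(L), so W
n=38: →30(L), so W
n=39: →38(W), 33(W), 32(W), 31(W) — all W, so L
n=40: →39(L), so W
n=41: →40(W), 35(W), 34(W), 33(W) — all W, so L
n=42: →41(L), so W
The losing starting values of n are exactly the entries labelled L in this table (11 of them).

0, 2, 4, 13, 15, 17, 26, 28, 30, 39, 41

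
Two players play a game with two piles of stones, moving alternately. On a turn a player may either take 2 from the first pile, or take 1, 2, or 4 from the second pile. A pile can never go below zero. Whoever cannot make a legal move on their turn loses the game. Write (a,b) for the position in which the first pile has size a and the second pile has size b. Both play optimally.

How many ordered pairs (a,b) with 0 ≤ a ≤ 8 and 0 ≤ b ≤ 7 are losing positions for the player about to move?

Work bottom-up. With no move the player to move loses. Otherwise the position is W if at least one move leads to an L position for the opponent, and L if every move leads to a W.
Every move lowers a or b (never raises either), so fill the grid row by row in increasing a, and left to right within a row: each cell's successors are then already labelled.
      b=0  b=1  b=2  b=3  b=4  b=5  b=6  b=7
a=0:    L    W    W    L    W    W    L    W
a=1:    L    W    W    L    W    W    L    W
a=2:    W    L    W    W    L    W    W    L
a=3:    W    L    W    W    L    W    W    L
a=4:    L    W    W    L    W    W    L    W
a=5:    L    W    W    L    W    W    L    W
a=6:    W    L    W    W    L    W    W    L
a=7:    W    L    W    W    L    W    W    L
a=8:    L    W    W    L    W    W    L    W
Cells with no legal move (terminal, hence L): (0,0), (1,0).
The remaining L cells, each justified by listing all of its moves:
(0,3): L (options (0,2)(W), (0,1)(W) are all W)
(0,6): L (options (0,5)(W), (0,4)(W), (0,2)(W) are all W)
(1,3): L (options (1,2)(W), (1,1)(W) are all W)
(1,6): L (options (1,5)(W), (1,4)(W), (1,2)(W) are all W)
(2,1): L (options (0,1)(W), (2,0)(W) are all W)
(2,4): L (options (0,4)(W), (2,3)(W), (2,2)(W), (2,0)(W) are all W)
(2,7): L (options (0,7)(W), (2,6)(W), (2,5)(W), (2,3)(W) are all W)
(3,1): L (options (1,1)(W), (3,0)(W) are all W)
(3,4): L (options (1,4)(W), (3,3)(W), (3,2)(W), (3,0)(W) are all W)
(3,7): L (options (1,7)(W), (3,6)(W), (3,5)(W), (3,3)(W) are all W)
(4,0): L (sole option (2,0)(W) is W)
(4,3): L (options (2,3)(W), (4,2)(W), (4,1)(W) are all W)
(4,6): L (options (2,6)(W), (4,5)(W), (4,4)(W), (4,2)(W) are all W)
(5,0): L (sole option (3,0)(W) is W)
(5,3): L (options (3,3)(W), (5,2)(W), (5,1)(W) are all W)
(5,6): L (options (3,6)(W), (5,5)(W), (5,4)(W), (5,2)(W) are all W)
(6,1): L (options (4,1)(W), (6,0)(W) are all W)
(6,4): L (options (4,4)(W), (6,3)(W), (6,2)(W), (6,0)(W) are all W)
(6,7): L (options (4,7)(W), (6,6)(W), (6,5)(W), (6,3)(W) are all W)
(7,1): L (options (5,1)(W), (7,0)(W) are all W)
(7,4): L (options (5,4)(W), (7,3)(W), (7,2)(W), (7,0)(W) are all W)
(7,7): L (options (5,7)(W), (7,6)(W), (7,5)(W), (7,3)(W) are all W)
(8,0): L (sole option (6,0)(W) is W)
(8,3): L (options (6,3)(W), (8,2)(W), (8,1)(W) are all W)
(8,6): L (options (6,6)(W), (8,5)(W), (8,4)(W), (8,2)(W) are all W)
Every other cell has at least one move into one of the L cells above, so it is W.
L cells per row: a=0: 3, a=1: 3, a=2: 3, a=3: 3, a=4: 3, a=5: 3, a=6: 3, a=7: 3, a=8: 3; total 27.

27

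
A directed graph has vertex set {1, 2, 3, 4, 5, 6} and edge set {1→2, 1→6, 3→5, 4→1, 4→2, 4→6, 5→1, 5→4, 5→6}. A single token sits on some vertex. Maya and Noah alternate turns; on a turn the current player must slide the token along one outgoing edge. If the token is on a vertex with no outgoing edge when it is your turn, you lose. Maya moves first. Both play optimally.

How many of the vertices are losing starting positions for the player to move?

3

Use the standard recursion: the mover loses at a terminal position; elsewhere, the mover wins exactly when some move hands the opponent an L position.
Every edge goes from a vertex to one that appears earlier in the order 6, 2, 1, 4, 5, 3, so processing vertices in that order labels each vertex after all of its successors.
6: no outgoing edge → L
2: no outgoing edge → L
1: →2(L), so W
4: →2(L), so W
5: →6(L), so W
3: →5(W) only, which is W, so L
The L vertices are 2, 3, 6; that is 3 in all.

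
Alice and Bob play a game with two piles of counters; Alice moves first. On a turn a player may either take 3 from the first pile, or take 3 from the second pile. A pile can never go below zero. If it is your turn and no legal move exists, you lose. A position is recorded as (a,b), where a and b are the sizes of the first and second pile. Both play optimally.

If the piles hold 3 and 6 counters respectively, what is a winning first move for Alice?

Compute win/loss labels from the base case upward. A position with no move is L. Any other position is W if it can reach an L in one move, else L.
No move ever increases a pile, so every position that can arise here has a ≤ 3 and b ≤ 6; it is enough to label the cells with 0 ≤ a ≤ 3 and 0 ≤ b ≤ 6.
Every move lowers a or b (never raises either), so fill the grid row by row in increasing a, and left to right within a row: each cell's successors are then already labelled.
      b=0  b=1  b=2  b=3  b=4  b=5  b=6
a=0:    L    L    L    W    W    W    L
a=1:    L    L    L    W    W    W    L
a=2:    L    L    L    W    W    W    L
a=3:    W    W    W    L    L    L    W
Cells with no legal move (terminal, hence L): (0,0), (0,1), (0,2), (1,0), (1,1), (1,2), (2,0), (2,1), (2,2).
The remaining L cells, each justified by listing all of its moves:
(0,6): the only move is to (0,3)(W), a W ⇒ L
(1,6): the only move is to (1,3)(W), a W ⇒ L
(2,6): the only move is to (2,3)(W), a W ⇒ L
(3,3): moves to (0,3)(W), (3,0)(W); every one is W ⇒ L
(3,4): moves to (0,4)(W), (3,1)(W); every one is W ⇒ L
(3,5): moves to (0,5)(W), (3,2)(W); every one is W ⇒ L
Every other cell has at least one move into one of the L cells above, so it is W.
From (3,6), the L positions reachable in one move are: (0,6), (3,3). Any move reaching one of these is winning.

Move to (0,6).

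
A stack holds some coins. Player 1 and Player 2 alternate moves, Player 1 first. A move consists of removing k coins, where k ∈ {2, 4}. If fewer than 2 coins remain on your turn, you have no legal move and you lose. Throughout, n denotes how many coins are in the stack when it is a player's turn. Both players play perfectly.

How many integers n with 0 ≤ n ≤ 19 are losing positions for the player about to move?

8

Compute win/loss labels from the base case upward. A position with no move is L. Any other position is W if it can reach an L in one move, else L.
n=0: no move → L
n=1: no move → L
n=2: →0(L), so W
n=3: →1(L), so W
n=4: →0(L), so W
n=5: →1(L), so W
n=6: →4(W), 2(W) — all W, so L
n=7: →5(W), 3(W) — all W, so L
n=8: →6(L), so W
n=9: →7(L), so W
n=10: →6(L), so W
n=11: →7(L), so W
n=12: →10(W), 8(W) — all W, so L
n=13: →11(W), 9(W) — all W, so L
n=14: →12(L), so W
n=15: →13(L), so W
n=16: →12(L), so W
n=17: →13(L), so W
n=18: →16(W), 14(W) — all W, so L
n=19: →17(W), 15(W) — all W, so L
L entries with 0 ≤ n ≤ 19: n = 0, 1, 6, 7, 12, 13, 18, 19; that makes 8.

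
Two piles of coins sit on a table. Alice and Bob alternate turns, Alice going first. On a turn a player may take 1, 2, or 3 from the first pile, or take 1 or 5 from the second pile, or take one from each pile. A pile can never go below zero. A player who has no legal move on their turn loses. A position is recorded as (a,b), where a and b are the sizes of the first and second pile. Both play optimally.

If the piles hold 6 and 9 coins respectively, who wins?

Bob wins.

Build the W/L table. Terminal = L. A non-terminal position is W if it has a move to some L; otherwise it is L.
No move ever increases a pile, so every position that can arise here has a ≤ 6 and b ≤ 9; it is enough to label the cells with 0 ≤ a ≤ 6 and 0 ≤ b ≤ 9.
Every move lowers a or b (never raises either), so fill the grid row by row in increasing a, and left to right within a row: each cell's successors are then already labelled.
      b=0  b=1  b=2  b=3  b=4  b=5  b=6  b=7  b=8  b=9
a=0:    L    W    L    W    L    W    L    W    L    W
a=1:    W    W    W    W    W    W    W    W    W    W
a=2:    W    L    W    L    W    L    W    L    W    L
a=3:    W    W    W    W    W    W    W    W    W    W
a=4:    L    W    L    W    L    W    L    W    L    W
a=5:    W    W    W    W    W    W    W    W    W    W
a=6:    W    L    W    L    W    L    W    L    W    L
Cells with no legal move (terminal, hence L): (0,0).
The remaining L cells, each justified by listing all of its moves:
(0,2): the only move is to (0,1)(W), a W ⇒ L
(0,4): the only move is to (0,3)(W), a W ⇒ L
(0,6): moves to (0,5)(W), (0,1)(W); every one is W ⇒ L
(0,8): moves to (0,7)(W), (0,3)(W); every one is W ⇒ L
(2,1): moves to (1,1)(W), (0,1)(W), (2,0)(W), (1,0)(W); every one is W ⇒ L
(2,3): moves to (1,3)(W), (0,3)(W), (2,2)(W), (1,2)(W); every one is W ⇒ L
(2,5): moves to (1,5)(W), (0,5)(W), (2,4)(W), (2,0)(W), (1,4)(W); every one is W ⇒ L
(2,7): moves to (1,7)(W), (0,7)(W), (2,6)(W), (2,2)(W), (1,6)(W); every one is W ⇒ L
(2,9): moves to (1,9)(W), (0,9)(W), (2,8)(W), (2,4)(W), (1,8)(W); every one is W ⇒ L
(4,0): moves to (3,0)(W), (2,0)(W), (1,0)(W); every one is W ⇒ L
(4,2): moves to (3,2)(W), (2,2)(W), (1,2)(W), (4,1)(W), (3,1)(W); every one is W ⇒ L
(4,4): moves to (3,4)(W), (2,4)(W), (1,4)(W), (4,3)(W), (3,3)(W); every one is W ⇒ L
(4,6): moves to (3,6)(W), (2,6)(W), (1,6)(W), (4,5)(W), (4,1)(W), (3,5)(W); every one is W ⇒ L
(4,8): moves to (3,8)(W), (2,8)(W), (1,8)(W), (4,7)(W), (4,3)(W), (3,7)(W); every one is W ⇒ L
(6,1): moves to (5,1)(W), (4,1)(W), (3,1)(W), (6,0)(W), (5,0)(W); every one is W ⇒ L
(6,3): moves to (5,3)(W), (4,3)(W), (3,3)(W), (6,2)(W), (5,2)(W); every one is W ⇒ L
(6,5): moves to (5,5)(W), (4,5)(W), (3,5)(W), (6,4)(W), (6,0)(W), (5,4)(W); every one is W ⇒ L
(6,7): moves to (5,7)(W), (4,7)(W), (3,7)(W), (6,6)(W), (6,2)(W), (5,6)(W); every one is W ⇒ L
(6,9): moves to (5,9)(W), (4,9)(W), (3,9)(W), (6,8)(W), (6,4)(W), (5,8)(W); every one is W ⇒ L
Every other cell has at least one move into one of the L cells above, so it is W.
Every move from (6,9) reaches a W position, so the mover loses.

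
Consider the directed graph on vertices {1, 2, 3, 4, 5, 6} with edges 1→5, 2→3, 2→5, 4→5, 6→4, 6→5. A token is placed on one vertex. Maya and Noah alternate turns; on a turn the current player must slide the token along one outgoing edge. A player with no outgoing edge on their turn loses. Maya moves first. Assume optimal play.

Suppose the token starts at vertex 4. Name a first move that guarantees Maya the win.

Label each position W (a win for the player to move) or L (a loss). A position with no legal move is L; any other position is W exactly when some move reaches an L, and L when every move reaches a W.
Every edge goes from a vertex to one that appears earlier in the order 5, 3, 4, 2, 6, 1, so processing vertices in that order labels each vertex after all of its successors.
5: no outgoing edge → L
3: no outgoing edge → L
4: reaches L-position 5 → W
2: reaches L-position 3 → W
6: reaches L-position 5 → W
1: reaches L-position 5 → W
From 4, the L positions reachable in one move are: 5.

Move to 5.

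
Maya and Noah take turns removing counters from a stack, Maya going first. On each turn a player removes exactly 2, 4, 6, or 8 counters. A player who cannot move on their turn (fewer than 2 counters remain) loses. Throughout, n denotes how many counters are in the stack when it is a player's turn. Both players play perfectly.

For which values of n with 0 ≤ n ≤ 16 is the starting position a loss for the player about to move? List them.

0, 1, 10, 11

Positions with no move are L. A position that does have a move is losing for the player to move precisely when every available move leads to a winning position for the opponent. Fill in the labels:
n=0: no move → L
n=1: no move → L
n=2: →0(L), so W
n=3: →1(L), so W
n=4: →0(L), so W
n=5: →1(L), so W
n=6: →0(L), so W
n=7: →1(L), so W
n=8: →0(L), so W
n=9: →1(L), so W
n=10: →8(W), 6(W), 4(W), 2(W) — all W, so L
n=11: →9(W), 7(W), 5(W), 3(W) — all W, so L
n=12: →10(L), so W
n=13: →11(L), so W
n=14: →10(L), so W
n=15: →11(L), so W
n=16: →10(L), so W
Reading off the rows marked L gives the requested list; there are 4 such values of n.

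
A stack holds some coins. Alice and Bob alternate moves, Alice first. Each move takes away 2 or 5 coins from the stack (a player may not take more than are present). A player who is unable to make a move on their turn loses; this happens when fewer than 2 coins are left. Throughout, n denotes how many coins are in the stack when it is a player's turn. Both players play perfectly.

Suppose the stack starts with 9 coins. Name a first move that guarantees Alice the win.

Use the standard recursion: the mover loses at a terminal position; elsewhere, the mover wins exactly when some move hands the opponent an L position.
n=0: no move → L
n=1: no move → L
n=2: W (go to 0, an L position)
n=3: W (go to 1, an L position)
n=4: L (sole option 2(W) is W)
n=5: W (go to 0, an L position)
n=6: W (go to 4, an L position)
n=7: L (options 5(W), 2(W) are all W)
n=8: L (options 6(W), 3(W) are all W)
n=9: W (go to 7, an L position)
From 9, the L positions reachable in one move are: 7, 4. Any move reaching one of these is winning.

Remove 2, leaving 7.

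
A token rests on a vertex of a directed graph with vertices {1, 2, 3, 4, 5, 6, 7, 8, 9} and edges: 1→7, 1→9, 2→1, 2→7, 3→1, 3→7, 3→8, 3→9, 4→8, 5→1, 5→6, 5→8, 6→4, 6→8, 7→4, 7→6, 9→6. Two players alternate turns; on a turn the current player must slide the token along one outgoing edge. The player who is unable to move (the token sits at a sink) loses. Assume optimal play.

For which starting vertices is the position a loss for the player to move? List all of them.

Positions with no move are L. A position that does have a move is losing for the player to move precisely when every available move leads to a winning position for the opponent. Fill in the labels:
Every edge goes from a vertex to one that appears earlier in the order 8, 4, 6, 7, 9, 1, 2, 3, 5, so processing vertices in that order labels each vertex after all of its successors.
8: no outgoing edge → L
4: reaches L-position 8 → W
6: reaches L-position 8 → W
7: only reaches 6(W), 4(W), all W → L
9: only reaches 6(W), which is W → L
1: reaches L-position 9 → W
2: reaches L-position 7 → W
3: reaches L-position 9 → W
5: reaches L-position 8 → W
Reading off the rows marked L gives the requested list; there are 3 such vertices.

7, 8, 9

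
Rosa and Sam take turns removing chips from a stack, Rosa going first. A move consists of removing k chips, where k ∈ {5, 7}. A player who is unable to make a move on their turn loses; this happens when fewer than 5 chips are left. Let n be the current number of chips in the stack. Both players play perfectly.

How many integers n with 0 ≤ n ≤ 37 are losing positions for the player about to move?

17

Work bottom-up. With no move the player to move loses. Otherwise the position is W if at least one move leads to an L position for the opponent, and L if every move leads to a W.
n=0: no move → L
n=1: no move → L
n=2: no move → L
n=3: no move → L
n=4: no move → L
n=5: →0(L), so W
n=6: →1(L), so W
n=7: →2(L), so W
n=8: →3(L), so W
n=9: →4(L), so W
n=10: →3(L), so W
n=11: →4(L), so W
n=12: →7(W), 5(W) — all W, so L
n=13: →8(W), 6(W) — all W, so L
n=14: →9(W), 7(W) — all W, so L
n=15: →10(W), 8(W) — all W, so L
n=16: →11(W), 9(W) — all W, so L
n=17: →12(L), so W
n=18: →13(L), so W
n=19: →14(L), so W
n=20: →15(L), so W
n=21: →16(L), so W
n=22: →15(L), so W
n=23: →16(L), so W
n=24: →19(W), 17(W) — all W, so L
n=25: →20(W), 18(W) — all W, so L
n=26: →21(W), 19(W) — all W, so L
n=27: →22(W), 20(W) — all W, so L
n=28: →23(W), 21(W) — all W, so L
n=29: →24(L), so W
n=30: →25(L), so W
n=31: →26(L), so W
n=32: →27(L), so W
n=33: →28(L), so W
n=34: →27(L), so W
n=35: →28(L), so W
n=36: →31(W), 29(W) — all W, so L
n=37: →32(W), 30(W) — all W, so L
L entries with 0 ≤ n ≤ 37: n = 0, 1, 2, 3, 4, 12, 13, 14, 15, 16, 24, 25, 26, 27, 28, 36, 37; that makes 17.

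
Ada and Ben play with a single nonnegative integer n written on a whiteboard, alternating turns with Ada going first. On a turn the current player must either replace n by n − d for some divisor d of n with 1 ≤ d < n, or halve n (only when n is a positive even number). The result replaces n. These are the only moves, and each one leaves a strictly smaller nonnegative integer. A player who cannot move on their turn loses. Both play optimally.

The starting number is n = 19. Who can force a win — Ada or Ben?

Ben wins.

Label each position W (a win for the player to move) or L (a loss). A position with no legal move is L; any other position is W exactly when some move reaches an L, and L when every move reaches a W.
n=0: no move → L
n=1: no move → L
n=2: W (go to 1, an L position)
n=3: L (sole option 2(W) is W)
n=4: W (go to 3, an L position)
n=5: L (sole option 4(W) is W)
n=6: W (go to 3, an L position)
n=7: L (sole option 6(W) is W)
n=8: W (go to 7, an L position)
n=9: L (options 6(W), 8(W) are all W)
n=10: W (go to 5, an L position)
n=11: L (sole option 10(W) is W)
n=12: W (go to 9, an L position)
n=13: L (sole option 12(W) is W)
n=14: W (go to 7, an L position)
n=15: L (options 10(W), 12(W), 14(W) are all W)
n=16: W (go to 15, an L position)
n=17: L (sole option 16(W) is W)
n=18: W (go to 9, an L position)
n=19: L (sole option 18(W) is W)
The starting position 19 is L: whatever Ada does, the opponent receives a W position.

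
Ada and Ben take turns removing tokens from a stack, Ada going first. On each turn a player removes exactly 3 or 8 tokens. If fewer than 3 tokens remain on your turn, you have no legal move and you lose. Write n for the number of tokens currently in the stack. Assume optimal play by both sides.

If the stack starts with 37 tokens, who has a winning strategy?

Ada wins.

Build the W/L table. Terminal = L. A non-terminal position is W if it has a move to some L; otherwise it is L.
n=0: no move → L
n=1: no move → L
n=2: no move → L
n=3: can move to 0, which is L ⇒ W
n=4: can move to 1, which is L ⇒ W
n=5: can move to 2, which is L ⇒ W
n=6: the only move is to 3(W), a W ⇒ L
n=7: the only move is to 4(W), a W ⇒ L
n=8: can move to 0, which is L ⇒ W
n=9: can move to 6, which is L ⇒ W
n=10: can move to 7, which is L ⇒ W
n=11: moves to 8(W), 3(W); every one is W ⇒ L
n=12: moves to 9(W), 4(W); every one is W ⇒ L
n=13: moves to 10(W), 5(W); every one is W ⇒ L
n=14: can move to 11, which is L ⇒ W
n=15: can move to 12, which is L ⇒ W
n=16: can move to 13, which is L ⇒ W
n=17: moves to 14(W), 9(W); every one is W ⇒ L
n=18: moves to 15(W), 10(W); every one is W ⇒ L
n=19: can move to 11, which is L ⇒ W
n=20: can move to 17, which is L ⇒ W
n=21: can move to 18, which is L ⇒ W
n=22: moves to 19(W), 14(W); every one is W ⇒ L
n=23: moves to 20(W), 15(W); every one is W ⇒ L
n=24: moves to 21(W), 16(W); every one is W ⇒ L
n=25: can move to 22, which is L ⇒ W
n=26: can move to 23, which is L ⇒ W
n=27: can move to 24, which is L ⇒ W
n=28: moves to 25(W), 20(W); every one is W ⇒ L
n=29: moves to 26(W), 21(W); every one is W ⇒ L
n=30: can move to 22, which is L ⇒ W
n=31: can move to 28, which is L ⇒ W
n=32: can move to 29, which is L ⇒ W
n=33: moves to 30(W), 25(W); every one is W ⇒ L
n=34: moves to 31(W), 26(W); every one is W ⇒ L
n=35: moves to 32(W), 27(W); every one is W ⇒ L
n=36: can move to 33, which is L ⇒ W
n=37: can move to 34, which is L ⇒ W
The starting position 37 is W: Ada should remove 3, leaving 34, handing over an L position.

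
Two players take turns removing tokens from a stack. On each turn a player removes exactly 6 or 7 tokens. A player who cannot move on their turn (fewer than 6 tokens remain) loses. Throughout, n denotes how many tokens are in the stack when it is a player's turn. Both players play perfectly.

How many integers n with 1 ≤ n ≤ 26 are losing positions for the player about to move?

12

Compute win/loss labels from the base case upward. A position with no move is L. Any other position is W if it can reach an L in one move, else L.
n=0: no move → L
n=1: no move → L
n=2: no move → L
n=3: no move → L
n=4: no move → L
n=5: no move → L
n=6: can move to 0, which is L ⇒ W
n=7: can move to 1, which is L ⇒ W
n=8: can move to 2, which is L ⇒ W
n=9: can move to 3, which is L ⇒ W
n=10: can move to 4, which is L ⇒ W
n=11: can move to 5, which is L ⇒ W
n=12: can move to 5, which is L ⇒ W
n=13: moves to 7(W), 6(W); every one is W ⇒ L
n=14: moves to 8(W), 7(W); every one is W ⇒ L
n=15: moves to 9(W), 8(W); every one is W ⇒ L
n=16: moves to 10(W), 9(W); every one is W ⇒ L
n=17: moves to 11(W), 10(W); every one is W ⇒ L
n=18: moves to 12(W), 11(W); every one is W ⇒ L
n=19: can move to 13, which is L ⇒ W
n=20: can move to 14, which is L ⇒ W
n=21: can move to 15, which is L ⇒ W
n=22: can move to 16, which is L ⇒ W
n=23: can move to 17, which is L ⇒ W
n=24: can move to 18, which is L ⇒ W
n=25: can move to 18, which is L ⇒ W
n=26: moves to 20(W), 19(W); every one is W ⇒ L
L entries with 1 ≤ n ≤ 26 (n=0 is outside the asked range and is not counted): n = 1, 2, 3, 4, 5, 13, 14, 15, 16, 17, 18, 26; that makes 12.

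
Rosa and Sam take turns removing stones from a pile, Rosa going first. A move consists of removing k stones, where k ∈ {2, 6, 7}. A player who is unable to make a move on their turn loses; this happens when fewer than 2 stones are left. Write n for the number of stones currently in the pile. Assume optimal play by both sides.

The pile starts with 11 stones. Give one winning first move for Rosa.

Remove 2, leaving 9.

Label each position W (a win for the player to move) or L (a loss). A position with no legal move is L; any other position is W exactly when some move reaches an L, and L when every move reaches a W.
n=0: no move → L
n=1: no move → L
n=2: can move to 0, which is L ⇒ W
n=3: can move to 1, which is L ⇒ W
n=4: the only move is to 2(W), a W ⇒ L
n=5: the only move is to 3(W), a W ⇒ L
n=6: can move to 4, which is L ⇒ W
n=7: can move to 5, which is L ⇒ W
n=8: can move to 1, which is L ⇒ W
n=9: moves to 7(W), 3(W), 2(W); every one is W ⇒ L
n=10: can move to 4, which is L ⇒ W
n=11: can move to 9, which is L ⇒ W
From 11, the L positions reachable in one move are: 9, 5, 4. Any move reaching one of these is winning.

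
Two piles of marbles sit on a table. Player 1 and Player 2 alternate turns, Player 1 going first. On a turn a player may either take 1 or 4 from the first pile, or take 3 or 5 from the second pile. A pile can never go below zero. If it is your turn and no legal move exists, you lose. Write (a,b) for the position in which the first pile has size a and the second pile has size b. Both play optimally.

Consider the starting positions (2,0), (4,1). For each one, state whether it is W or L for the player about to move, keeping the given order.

(2,0): L, (4,1): W

Compute win/loss labels from the base case upward. A position with no move is L. Any other position is W if it can reach an L in one move, else L.
No move ever increases a pile, so every position that can arise here has a ≤ 4 and b ≤ 1; it is enough to label the cells with 0 ≤ a ≤ 4 and 0 ≤ b ≤ 1.
Every move lowers a or b (never raises either), so fill the grid row by row in increasing a, and left to right within a row: each cell's successors are then already labelled.
      b=0  b=1
a=0:    L    L
a=1:    W    W
a=2:    L    L
a=3:    W    W
a=4:    W    W
Cells with no legal move (terminal, hence L): (0,0), (0,1).
The remaining L cells, each justified by listing all of its moves:
(2,0): →(1,0)(W) only, which is W, so L
(2,1): →(1,1)(W) only, which is W, so L
Every other cell has at least one move into one of the L cells above, so it is W.
(2,0): one of the L cells justified above, so L
(4,1): the move to (0,1) reaches an L cell, so W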